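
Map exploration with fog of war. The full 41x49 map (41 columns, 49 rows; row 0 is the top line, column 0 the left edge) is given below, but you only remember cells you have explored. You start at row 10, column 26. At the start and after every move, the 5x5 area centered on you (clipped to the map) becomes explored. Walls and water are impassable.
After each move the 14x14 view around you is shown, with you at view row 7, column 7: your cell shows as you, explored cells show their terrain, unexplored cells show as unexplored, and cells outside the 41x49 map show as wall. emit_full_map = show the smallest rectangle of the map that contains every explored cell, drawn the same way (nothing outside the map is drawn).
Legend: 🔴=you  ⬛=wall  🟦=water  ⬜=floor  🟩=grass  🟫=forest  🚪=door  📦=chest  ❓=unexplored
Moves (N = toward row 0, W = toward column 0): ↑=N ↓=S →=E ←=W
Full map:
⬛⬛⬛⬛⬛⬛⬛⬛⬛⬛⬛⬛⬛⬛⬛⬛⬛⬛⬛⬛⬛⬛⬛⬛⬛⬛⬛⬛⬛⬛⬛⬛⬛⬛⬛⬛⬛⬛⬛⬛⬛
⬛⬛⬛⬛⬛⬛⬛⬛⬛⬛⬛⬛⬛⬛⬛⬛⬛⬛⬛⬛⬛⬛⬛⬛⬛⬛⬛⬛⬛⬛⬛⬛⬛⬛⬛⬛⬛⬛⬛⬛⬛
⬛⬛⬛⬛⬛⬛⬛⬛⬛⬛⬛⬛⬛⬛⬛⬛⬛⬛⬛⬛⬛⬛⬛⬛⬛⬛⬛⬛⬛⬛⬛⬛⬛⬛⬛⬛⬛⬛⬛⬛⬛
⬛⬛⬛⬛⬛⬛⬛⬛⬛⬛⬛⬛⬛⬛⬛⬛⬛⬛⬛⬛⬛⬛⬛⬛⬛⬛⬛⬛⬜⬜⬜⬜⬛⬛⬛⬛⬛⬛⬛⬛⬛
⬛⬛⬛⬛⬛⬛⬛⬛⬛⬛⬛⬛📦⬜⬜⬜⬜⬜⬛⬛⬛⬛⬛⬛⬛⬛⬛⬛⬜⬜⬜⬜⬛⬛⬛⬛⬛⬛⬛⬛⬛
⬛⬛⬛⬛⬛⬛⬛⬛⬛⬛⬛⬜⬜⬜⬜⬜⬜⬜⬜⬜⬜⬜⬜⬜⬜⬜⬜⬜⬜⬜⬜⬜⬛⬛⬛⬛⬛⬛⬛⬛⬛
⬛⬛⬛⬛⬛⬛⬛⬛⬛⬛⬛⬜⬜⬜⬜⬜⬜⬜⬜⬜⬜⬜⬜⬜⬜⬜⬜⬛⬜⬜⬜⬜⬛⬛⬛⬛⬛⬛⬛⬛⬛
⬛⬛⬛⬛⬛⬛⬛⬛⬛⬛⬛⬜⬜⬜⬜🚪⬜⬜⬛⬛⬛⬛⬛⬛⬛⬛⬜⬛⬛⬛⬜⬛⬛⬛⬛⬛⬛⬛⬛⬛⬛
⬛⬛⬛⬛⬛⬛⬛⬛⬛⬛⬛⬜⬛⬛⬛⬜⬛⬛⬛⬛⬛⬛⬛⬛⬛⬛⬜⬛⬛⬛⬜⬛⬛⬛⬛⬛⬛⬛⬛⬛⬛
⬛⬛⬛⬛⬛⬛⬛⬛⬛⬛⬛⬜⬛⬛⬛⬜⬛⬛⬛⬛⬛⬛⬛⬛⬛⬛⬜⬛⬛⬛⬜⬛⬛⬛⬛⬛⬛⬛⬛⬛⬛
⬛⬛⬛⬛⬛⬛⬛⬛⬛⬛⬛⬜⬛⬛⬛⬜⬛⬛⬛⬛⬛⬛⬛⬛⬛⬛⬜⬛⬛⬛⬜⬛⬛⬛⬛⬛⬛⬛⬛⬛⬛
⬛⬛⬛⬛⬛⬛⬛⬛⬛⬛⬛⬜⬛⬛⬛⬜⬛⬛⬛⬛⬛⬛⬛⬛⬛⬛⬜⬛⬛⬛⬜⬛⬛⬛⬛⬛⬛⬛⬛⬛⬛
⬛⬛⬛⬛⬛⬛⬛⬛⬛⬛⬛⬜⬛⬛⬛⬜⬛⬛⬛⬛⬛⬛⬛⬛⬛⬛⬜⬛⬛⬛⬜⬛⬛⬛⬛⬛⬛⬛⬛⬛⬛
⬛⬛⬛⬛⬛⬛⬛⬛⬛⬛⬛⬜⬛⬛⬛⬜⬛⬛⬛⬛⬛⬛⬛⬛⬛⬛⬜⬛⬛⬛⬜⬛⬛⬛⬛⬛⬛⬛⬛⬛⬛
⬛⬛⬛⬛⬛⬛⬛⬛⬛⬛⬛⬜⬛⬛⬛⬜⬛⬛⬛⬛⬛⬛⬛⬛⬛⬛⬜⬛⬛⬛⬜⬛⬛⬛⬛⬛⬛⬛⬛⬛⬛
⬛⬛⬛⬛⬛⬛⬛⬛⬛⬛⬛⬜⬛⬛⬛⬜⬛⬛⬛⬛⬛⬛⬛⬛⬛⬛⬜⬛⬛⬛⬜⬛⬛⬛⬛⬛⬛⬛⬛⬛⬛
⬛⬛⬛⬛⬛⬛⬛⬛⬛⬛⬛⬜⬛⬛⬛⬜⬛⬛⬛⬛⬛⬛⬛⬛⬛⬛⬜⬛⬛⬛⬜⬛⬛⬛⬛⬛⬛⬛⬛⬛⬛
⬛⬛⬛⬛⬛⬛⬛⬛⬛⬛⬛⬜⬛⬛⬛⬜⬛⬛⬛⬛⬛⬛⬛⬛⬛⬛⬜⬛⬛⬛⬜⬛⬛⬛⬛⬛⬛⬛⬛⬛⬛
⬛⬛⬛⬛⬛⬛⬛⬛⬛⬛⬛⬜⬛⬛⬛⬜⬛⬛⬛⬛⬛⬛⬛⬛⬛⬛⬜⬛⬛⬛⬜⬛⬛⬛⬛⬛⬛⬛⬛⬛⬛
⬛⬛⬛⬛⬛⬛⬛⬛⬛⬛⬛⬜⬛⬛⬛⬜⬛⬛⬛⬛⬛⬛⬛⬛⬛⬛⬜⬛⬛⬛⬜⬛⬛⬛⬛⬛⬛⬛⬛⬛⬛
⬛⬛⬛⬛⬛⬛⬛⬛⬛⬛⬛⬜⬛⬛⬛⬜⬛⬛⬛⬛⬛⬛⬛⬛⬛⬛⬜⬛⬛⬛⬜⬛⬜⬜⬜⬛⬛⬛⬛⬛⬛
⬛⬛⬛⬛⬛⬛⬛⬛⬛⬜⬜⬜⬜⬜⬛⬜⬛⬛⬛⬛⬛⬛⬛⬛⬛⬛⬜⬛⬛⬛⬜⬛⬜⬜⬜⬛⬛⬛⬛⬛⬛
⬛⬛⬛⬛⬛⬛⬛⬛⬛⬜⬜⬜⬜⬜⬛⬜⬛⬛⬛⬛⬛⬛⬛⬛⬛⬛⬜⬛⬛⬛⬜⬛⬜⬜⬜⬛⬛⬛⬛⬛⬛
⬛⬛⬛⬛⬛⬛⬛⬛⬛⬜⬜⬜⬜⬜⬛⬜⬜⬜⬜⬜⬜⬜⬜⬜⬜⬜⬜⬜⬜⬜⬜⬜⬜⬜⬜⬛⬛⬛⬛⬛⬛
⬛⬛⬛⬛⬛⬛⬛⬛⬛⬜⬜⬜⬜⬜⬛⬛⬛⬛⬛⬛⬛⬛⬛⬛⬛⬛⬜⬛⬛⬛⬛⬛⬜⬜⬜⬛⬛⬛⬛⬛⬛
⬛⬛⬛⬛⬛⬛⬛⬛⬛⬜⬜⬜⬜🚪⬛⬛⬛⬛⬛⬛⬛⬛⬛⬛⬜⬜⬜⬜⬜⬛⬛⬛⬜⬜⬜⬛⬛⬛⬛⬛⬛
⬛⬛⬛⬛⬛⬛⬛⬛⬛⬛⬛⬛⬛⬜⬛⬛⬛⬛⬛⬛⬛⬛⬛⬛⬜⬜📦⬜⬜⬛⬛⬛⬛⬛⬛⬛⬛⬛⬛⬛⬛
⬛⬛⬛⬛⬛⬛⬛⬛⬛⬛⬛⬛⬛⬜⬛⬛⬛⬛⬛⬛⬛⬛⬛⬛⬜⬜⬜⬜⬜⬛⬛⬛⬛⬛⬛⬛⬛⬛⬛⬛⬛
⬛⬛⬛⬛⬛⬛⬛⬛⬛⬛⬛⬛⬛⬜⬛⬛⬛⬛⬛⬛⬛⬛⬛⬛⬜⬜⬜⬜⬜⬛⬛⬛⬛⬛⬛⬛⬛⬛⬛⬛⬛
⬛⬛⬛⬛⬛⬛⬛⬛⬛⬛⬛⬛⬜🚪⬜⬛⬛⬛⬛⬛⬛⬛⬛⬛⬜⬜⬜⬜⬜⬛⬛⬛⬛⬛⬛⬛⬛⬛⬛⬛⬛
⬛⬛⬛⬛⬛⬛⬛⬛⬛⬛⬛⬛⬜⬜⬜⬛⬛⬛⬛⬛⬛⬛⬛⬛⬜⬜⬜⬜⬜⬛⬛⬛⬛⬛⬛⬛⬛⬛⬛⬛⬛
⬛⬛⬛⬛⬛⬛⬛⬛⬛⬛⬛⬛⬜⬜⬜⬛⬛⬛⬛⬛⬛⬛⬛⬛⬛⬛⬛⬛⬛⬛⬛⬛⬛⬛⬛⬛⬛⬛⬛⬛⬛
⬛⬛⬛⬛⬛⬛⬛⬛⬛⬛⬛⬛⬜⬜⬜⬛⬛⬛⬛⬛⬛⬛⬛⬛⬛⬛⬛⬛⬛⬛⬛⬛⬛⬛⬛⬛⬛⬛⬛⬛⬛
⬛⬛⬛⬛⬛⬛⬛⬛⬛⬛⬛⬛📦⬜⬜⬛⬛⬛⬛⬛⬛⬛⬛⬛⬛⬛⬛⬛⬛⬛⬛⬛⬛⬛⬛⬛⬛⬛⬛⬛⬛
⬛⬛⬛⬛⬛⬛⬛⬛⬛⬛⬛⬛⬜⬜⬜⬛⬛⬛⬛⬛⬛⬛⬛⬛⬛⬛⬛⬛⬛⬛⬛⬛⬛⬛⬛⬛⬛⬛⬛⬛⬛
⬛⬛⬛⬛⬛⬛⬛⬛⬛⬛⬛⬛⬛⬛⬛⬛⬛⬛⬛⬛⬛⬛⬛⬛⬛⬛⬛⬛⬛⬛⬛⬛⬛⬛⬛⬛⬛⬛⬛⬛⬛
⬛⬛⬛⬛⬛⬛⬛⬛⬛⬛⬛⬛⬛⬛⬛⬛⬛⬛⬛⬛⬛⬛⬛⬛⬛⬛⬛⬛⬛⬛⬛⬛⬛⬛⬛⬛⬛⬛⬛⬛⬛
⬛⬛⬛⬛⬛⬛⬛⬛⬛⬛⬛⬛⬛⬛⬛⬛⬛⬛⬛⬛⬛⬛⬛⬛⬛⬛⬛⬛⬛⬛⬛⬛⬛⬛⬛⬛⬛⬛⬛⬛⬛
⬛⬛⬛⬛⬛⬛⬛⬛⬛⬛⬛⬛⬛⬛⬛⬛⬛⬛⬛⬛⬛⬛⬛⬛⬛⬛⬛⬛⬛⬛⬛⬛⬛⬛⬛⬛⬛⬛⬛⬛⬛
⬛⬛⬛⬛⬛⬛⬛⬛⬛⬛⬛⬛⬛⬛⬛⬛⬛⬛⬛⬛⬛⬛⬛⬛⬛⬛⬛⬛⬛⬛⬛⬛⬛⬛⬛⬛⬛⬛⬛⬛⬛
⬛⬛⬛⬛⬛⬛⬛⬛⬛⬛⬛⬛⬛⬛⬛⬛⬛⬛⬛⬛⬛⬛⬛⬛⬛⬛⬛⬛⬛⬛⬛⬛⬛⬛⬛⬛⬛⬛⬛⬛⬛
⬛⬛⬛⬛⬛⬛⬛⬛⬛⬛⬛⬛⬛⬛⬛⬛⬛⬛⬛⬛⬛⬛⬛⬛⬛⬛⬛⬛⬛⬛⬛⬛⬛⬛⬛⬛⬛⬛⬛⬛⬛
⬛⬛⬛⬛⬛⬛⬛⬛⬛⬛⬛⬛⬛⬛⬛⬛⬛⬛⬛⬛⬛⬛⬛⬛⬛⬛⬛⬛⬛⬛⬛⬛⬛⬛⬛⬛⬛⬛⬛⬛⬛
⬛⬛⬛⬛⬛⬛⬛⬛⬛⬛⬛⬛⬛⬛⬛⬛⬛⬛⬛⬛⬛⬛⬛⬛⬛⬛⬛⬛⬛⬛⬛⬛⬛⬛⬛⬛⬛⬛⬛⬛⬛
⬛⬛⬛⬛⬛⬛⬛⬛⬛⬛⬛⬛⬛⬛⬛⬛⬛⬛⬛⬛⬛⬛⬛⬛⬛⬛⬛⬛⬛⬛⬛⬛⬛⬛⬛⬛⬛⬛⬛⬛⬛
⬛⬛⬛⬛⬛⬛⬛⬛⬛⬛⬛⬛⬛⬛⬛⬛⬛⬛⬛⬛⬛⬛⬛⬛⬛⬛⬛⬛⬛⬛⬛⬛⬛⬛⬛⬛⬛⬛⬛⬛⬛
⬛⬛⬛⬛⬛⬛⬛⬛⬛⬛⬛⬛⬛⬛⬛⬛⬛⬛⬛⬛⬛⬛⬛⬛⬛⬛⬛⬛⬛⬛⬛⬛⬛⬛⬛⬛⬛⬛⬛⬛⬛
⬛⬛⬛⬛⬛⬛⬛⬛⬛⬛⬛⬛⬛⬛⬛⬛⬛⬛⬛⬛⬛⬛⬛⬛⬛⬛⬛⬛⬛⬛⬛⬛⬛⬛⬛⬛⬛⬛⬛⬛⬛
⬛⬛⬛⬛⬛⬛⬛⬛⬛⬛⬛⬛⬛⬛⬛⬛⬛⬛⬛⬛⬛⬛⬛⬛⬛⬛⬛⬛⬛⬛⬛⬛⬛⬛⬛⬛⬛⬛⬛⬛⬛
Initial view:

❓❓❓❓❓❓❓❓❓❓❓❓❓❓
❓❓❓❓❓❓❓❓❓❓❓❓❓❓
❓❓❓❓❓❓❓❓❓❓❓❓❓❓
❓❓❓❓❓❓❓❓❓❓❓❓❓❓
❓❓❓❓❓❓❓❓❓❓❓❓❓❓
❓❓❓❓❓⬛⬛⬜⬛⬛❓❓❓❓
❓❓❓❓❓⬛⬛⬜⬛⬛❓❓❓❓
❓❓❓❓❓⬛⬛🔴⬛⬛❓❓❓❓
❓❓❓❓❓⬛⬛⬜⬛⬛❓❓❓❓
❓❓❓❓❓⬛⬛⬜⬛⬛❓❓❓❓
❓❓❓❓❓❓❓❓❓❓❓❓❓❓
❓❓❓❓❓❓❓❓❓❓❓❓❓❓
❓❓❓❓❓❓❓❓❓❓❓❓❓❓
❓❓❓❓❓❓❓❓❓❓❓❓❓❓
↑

❓❓❓❓❓❓❓❓❓❓❓❓❓❓
❓❓❓❓❓❓❓❓❓❓❓❓❓❓
❓❓❓❓❓❓❓❓❓❓❓❓❓❓
❓❓❓❓❓❓❓❓❓❓❓❓❓❓
❓❓❓❓❓❓❓❓❓❓❓❓❓❓
❓❓❓❓❓⬛⬛⬜⬛⬛❓❓❓❓
❓❓❓❓❓⬛⬛⬜⬛⬛❓❓❓❓
❓❓❓❓❓⬛⬛🔴⬛⬛❓❓❓❓
❓❓❓❓❓⬛⬛⬜⬛⬛❓❓❓❓
❓❓❓❓❓⬛⬛⬜⬛⬛❓❓❓❓
❓❓❓❓❓⬛⬛⬜⬛⬛❓❓❓❓
❓❓❓❓❓❓❓❓❓❓❓❓❓❓
❓❓❓❓❓❓❓❓❓❓❓❓❓❓
❓❓❓❓❓❓❓❓❓❓❓❓❓❓

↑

❓❓❓❓❓❓❓❓❓❓❓❓❓❓
❓❓❓❓❓❓❓❓❓❓❓❓❓❓
❓❓❓❓❓❓❓❓❓❓❓❓❓❓
❓❓❓❓❓❓❓❓❓❓❓❓❓❓
❓❓❓❓❓❓❓❓❓❓❓❓❓❓
❓❓❓❓❓⬜⬜⬜⬛⬜❓❓❓❓
❓❓❓❓❓⬛⬛⬜⬛⬛❓❓❓❓
❓❓❓❓❓⬛⬛🔴⬛⬛❓❓❓❓
❓❓❓❓❓⬛⬛⬜⬛⬛❓❓❓❓
❓❓❓❓❓⬛⬛⬜⬛⬛❓❓❓❓
❓❓❓❓❓⬛⬛⬜⬛⬛❓❓❓❓
❓❓❓❓❓⬛⬛⬜⬛⬛❓❓❓❓
❓❓❓❓❓❓❓❓❓❓❓❓❓❓
❓❓❓❓❓❓❓❓❓❓❓❓❓❓

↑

❓❓❓❓❓❓❓❓❓❓❓❓❓❓
❓❓❓❓❓❓❓❓❓❓❓❓❓❓
❓❓❓❓❓❓❓❓❓❓❓❓❓❓
❓❓❓❓❓❓❓❓❓❓❓❓❓❓
❓❓❓❓❓❓❓❓❓❓❓❓❓❓
❓❓❓❓❓⬜⬜⬜⬜⬜❓❓❓❓
❓❓❓❓❓⬜⬜⬜⬛⬜❓❓❓❓
❓❓❓❓❓⬛⬛🔴⬛⬛❓❓❓❓
❓❓❓❓❓⬛⬛⬜⬛⬛❓❓❓❓
❓❓❓❓❓⬛⬛⬜⬛⬛❓❓❓❓
❓❓❓❓❓⬛⬛⬜⬛⬛❓❓❓❓
❓❓❓❓❓⬛⬛⬜⬛⬛❓❓❓❓
❓❓❓❓❓⬛⬛⬜⬛⬛❓❓❓❓
❓❓❓❓❓❓❓❓❓❓❓❓❓❓

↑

⬛⬛⬛⬛⬛⬛⬛⬛⬛⬛⬛⬛⬛⬛
❓❓❓❓❓❓❓❓❓❓❓❓❓❓
❓❓❓❓❓❓❓❓❓❓❓❓❓❓
❓❓❓❓❓❓❓❓❓❓❓❓❓❓
❓❓❓❓❓❓❓❓❓❓❓❓❓❓
❓❓❓❓❓⬛⬛⬛⬛⬜❓❓❓❓
❓❓❓❓❓⬜⬜⬜⬜⬜❓❓❓❓
❓❓❓❓❓⬜⬜🔴⬛⬜❓❓❓❓
❓❓❓❓❓⬛⬛⬜⬛⬛❓❓❓❓
❓❓❓❓❓⬛⬛⬜⬛⬛❓❓❓❓
❓❓❓❓❓⬛⬛⬜⬛⬛❓❓❓❓
❓❓❓❓❓⬛⬛⬜⬛⬛❓❓❓❓
❓❓❓❓❓⬛⬛⬜⬛⬛❓❓❓❓
❓❓❓❓❓⬛⬛⬜⬛⬛❓❓❓❓

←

⬛⬛⬛⬛⬛⬛⬛⬛⬛⬛⬛⬛⬛⬛
❓❓❓❓❓❓❓❓❓❓❓❓❓❓
❓❓❓❓❓❓❓❓❓❓❓❓❓❓
❓❓❓❓❓❓❓❓❓❓❓❓❓❓
❓❓❓❓❓❓❓❓❓❓❓❓❓❓
❓❓❓❓❓⬛⬛⬛⬛⬛⬜❓❓❓
❓❓❓❓❓⬜⬜⬜⬜⬜⬜❓❓❓
❓❓❓❓❓⬜⬜🔴⬜⬛⬜❓❓❓
❓❓❓❓❓⬛⬛⬛⬜⬛⬛❓❓❓
❓❓❓❓❓⬛⬛⬛⬜⬛⬛❓❓❓
❓❓❓❓❓❓⬛⬛⬜⬛⬛❓❓❓
❓❓❓❓❓❓⬛⬛⬜⬛⬛❓❓❓
❓❓❓❓❓❓⬛⬛⬜⬛⬛❓❓❓
❓❓❓❓❓❓⬛⬛⬜⬛⬛❓❓❓

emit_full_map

⬛⬛⬛⬛⬛⬜
⬜⬜⬜⬜⬜⬜
⬜⬜🔴⬜⬛⬜
⬛⬛⬛⬜⬛⬛
⬛⬛⬛⬜⬛⬛
❓⬛⬛⬜⬛⬛
❓⬛⬛⬜⬛⬛
❓⬛⬛⬜⬛⬛
❓⬛⬛⬜⬛⬛

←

⬛⬛⬛⬛⬛⬛⬛⬛⬛⬛⬛⬛⬛⬛
❓❓❓❓❓❓❓❓❓❓❓❓❓❓
❓❓❓❓❓❓❓❓❓❓❓❓❓❓
❓❓❓❓❓❓❓❓❓❓❓❓❓❓
❓❓❓❓❓❓❓❓❓❓❓❓❓❓
❓❓❓❓❓⬛⬛⬛⬛⬛⬛⬜❓❓
❓❓❓❓❓⬜⬜⬜⬜⬜⬜⬜❓❓
❓❓❓❓❓⬜⬜🔴⬜⬜⬛⬜❓❓
❓❓❓❓❓⬛⬛⬛⬛⬜⬛⬛❓❓
❓❓❓❓❓⬛⬛⬛⬛⬜⬛⬛❓❓
❓❓❓❓❓❓❓⬛⬛⬜⬛⬛❓❓
❓❓❓❓❓❓❓⬛⬛⬜⬛⬛❓❓
❓❓❓❓❓❓❓⬛⬛⬜⬛⬛❓❓
❓❓❓❓❓❓❓⬛⬛⬜⬛⬛❓❓

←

⬛⬛⬛⬛⬛⬛⬛⬛⬛⬛⬛⬛⬛⬛
❓❓❓❓❓❓❓❓❓❓❓❓❓❓
❓❓❓❓❓❓❓❓❓❓❓❓❓❓
❓❓❓❓❓❓❓❓❓❓❓❓❓❓
❓❓❓❓❓❓❓❓❓❓❓❓❓❓
❓❓❓❓❓⬛⬛⬛⬛⬛⬛⬛⬜❓
❓❓❓❓❓⬜⬜⬜⬜⬜⬜⬜⬜❓
❓❓❓❓❓⬜⬜🔴⬜⬜⬜⬛⬜❓
❓❓❓❓❓⬛⬛⬛⬛⬛⬜⬛⬛❓
❓❓❓❓❓⬛⬛⬛⬛⬛⬜⬛⬛❓
❓❓❓❓❓❓❓❓⬛⬛⬜⬛⬛❓
❓❓❓❓❓❓❓❓⬛⬛⬜⬛⬛❓
❓❓❓❓❓❓❓❓⬛⬛⬜⬛⬛❓
❓❓❓❓❓❓❓❓⬛⬛⬜⬛⬛❓

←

⬛⬛⬛⬛⬛⬛⬛⬛⬛⬛⬛⬛⬛⬛
❓❓❓❓❓❓❓❓❓❓❓❓❓❓
❓❓❓❓❓❓❓❓❓❓❓❓❓❓
❓❓❓❓❓❓❓❓❓❓❓❓❓❓
❓❓❓❓❓❓❓❓❓❓❓❓❓❓
❓❓❓❓❓⬛⬛⬛⬛⬛⬛⬛⬛⬜
❓❓❓❓❓⬜⬜⬜⬜⬜⬜⬜⬜⬜
❓❓❓❓❓⬜⬜🔴⬜⬜⬜⬜⬛⬜
❓❓❓❓❓⬛⬛⬛⬛⬛⬛⬜⬛⬛
❓❓❓❓❓⬛⬛⬛⬛⬛⬛⬜⬛⬛
❓❓❓❓❓❓❓❓❓⬛⬛⬜⬛⬛
❓❓❓❓❓❓❓❓❓⬛⬛⬜⬛⬛
❓❓❓❓❓❓❓❓❓⬛⬛⬜⬛⬛
❓❓❓❓❓❓❓❓❓⬛⬛⬜⬛⬛

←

⬛⬛⬛⬛⬛⬛⬛⬛⬛⬛⬛⬛⬛⬛
❓❓❓❓❓❓❓❓❓❓❓❓❓❓
❓❓❓❓❓❓❓❓❓❓❓❓❓❓
❓❓❓❓❓❓❓❓❓❓❓❓❓❓
❓❓❓❓❓❓❓❓❓❓❓❓❓❓
❓❓❓❓❓⬛⬛⬛⬛⬛⬛⬛⬛⬛
❓❓❓❓❓⬜⬜⬜⬜⬜⬜⬜⬜⬜
❓❓❓❓❓⬜⬜🔴⬜⬜⬜⬜⬜⬛
❓❓❓❓❓⬛⬛⬛⬛⬛⬛⬛⬜⬛
❓❓❓❓❓⬛⬛⬛⬛⬛⬛⬛⬜⬛
❓❓❓❓❓❓❓❓❓❓⬛⬛⬜⬛
❓❓❓❓❓❓❓❓❓❓⬛⬛⬜⬛
❓❓❓❓❓❓❓❓❓❓⬛⬛⬜⬛
❓❓❓❓❓❓❓❓❓❓⬛⬛⬜⬛

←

⬛⬛⬛⬛⬛⬛⬛⬛⬛⬛⬛⬛⬛⬛
❓❓❓❓❓❓❓❓❓❓❓❓❓❓
❓❓❓❓❓❓❓❓❓❓❓❓❓❓
❓❓❓❓❓❓❓❓❓❓❓❓❓❓
❓❓❓❓❓❓❓❓❓❓❓❓❓❓
❓❓❓❓❓⬛⬛⬛⬛⬛⬛⬛⬛⬛
❓❓❓❓❓⬜⬜⬜⬜⬜⬜⬜⬜⬜
❓❓❓❓❓⬜⬜🔴⬜⬜⬜⬜⬜⬜
❓❓❓❓❓⬛⬛⬛⬛⬛⬛⬛⬛⬜
❓❓❓❓❓⬛⬛⬛⬛⬛⬛⬛⬛⬜
❓❓❓❓❓❓❓❓❓❓❓⬛⬛⬜
❓❓❓❓❓❓❓❓❓❓❓⬛⬛⬜
❓❓❓❓❓❓❓❓❓❓❓⬛⬛⬜
❓❓❓❓❓❓❓❓❓❓❓⬛⬛⬜

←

⬛⬛⬛⬛⬛⬛⬛⬛⬛⬛⬛⬛⬛⬛
❓❓❓❓❓❓❓❓❓❓❓❓❓❓
❓❓❓❓❓❓❓❓❓❓❓❓❓❓
❓❓❓❓❓❓❓❓❓❓❓❓❓❓
❓❓❓❓❓❓❓❓❓❓❓❓❓❓
❓❓❓❓❓⬜⬛⬛⬛⬛⬛⬛⬛⬛
❓❓❓❓❓⬜⬜⬜⬜⬜⬜⬜⬜⬜
❓❓❓❓❓⬜⬜🔴⬜⬜⬜⬜⬜⬜
❓❓❓❓❓⬜⬛⬛⬛⬛⬛⬛⬛⬛
❓❓❓❓❓⬛⬛⬛⬛⬛⬛⬛⬛⬛
❓❓❓❓❓❓❓❓❓❓❓❓⬛⬛
❓❓❓❓❓❓❓❓❓❓❓❓⬛⬛
❓❓❓❓❓❓❓❓❓❓❓❓⬛⬛
❓❓❓❓❓❓❓❓❓❓❓❓⬛⬛

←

⬛⬛⬛⬛⬛⬛⬛⬛⬛⬛⬛⬛⬛⬛
❓❓❓❓❓❓❓❓❓❓❓❓❓❓
❓❓❓❓❓❓❓❓❓❓❓❓❓❓
❓❓❓❓❓❓❓❓❓❓❓❓❓❓
❓❓❓❓❓❓❓❓❓❓❓❓❓❓
❓❓❓❓❓⬜⬜⬛⬛⬛⬛⬛⬛⬛
❓❓❓❓❓⬜⬜⬜⬜⬜⬜⬜⬜⬜
❓❓❓❓❓⬜⬜🔴⬜⬜⬜⬜⬜⬜
❓❓❓❓❓⬜⬜⬛⬛⬛⬛⬛⬛⬛
❓❓❓❓❓⬛⬛⬛⬛⬛⬛⬛⬛⬛
❓❓❓❓❓❓❓❓❓❓❓❓❓⬛
❓❓❓❓❓❓❓❓❓❓❓❓❓⬛
❓❓❓❓❓❓❓❓❓❓❓❓❓⬛
❓❓❓❓❓❓❓❓❓❓❓❓❓⬛

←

⬛⬛⬛⬛⬛⬛⬛⬛⬛⬛⬛⬛⬛⬛
❓❓❓❓❓❓❓❓❓❓❓❓❓❓
❓❓❓❓❓❓❓❓❓❓❓❓❓❓
❓❓❓❓❓❓❓❓❓❓❓❓❓❓
❓❓❓❓❓❓❓❓❓❓❓❓❓❓
❓❓❓❓❓⬜⬜⬜⬛⬛⬛⬛⬛⬛
❓❓❓❓❓⬜⬜⬜⬜⬜⬜⬜⬜⬜
❓❓❓❓❓⬜⬜🔴⬜⬜⬜⬜⬜⬜
❓❓❓❓❓🚪⬜⬜⬛⬛⬛⬛⬛⬛
❓❓❓❓❓⬜⬛⬛⬛⬛⬛⬛⬛⬛
❓❓❓❓❓❓❓❓❓❓❓❓❓❓
❓❓❓❓❓❓❓❓❓❓❓❓❓❓
❓❓❓❓❓❓❓❓❓❓❓❓❓❓
❓❓❓❓❓❓❓❓❓❓❓❓❓❓

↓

❓❓❓❓❓❓❓❓❓❓❓❓❓❓
❓❓❓❓❓❓❓❓❓❓❓❓❓❓
❓❓❓❓❓❓❓❓❓❓❓❓❓❓
❓❓❓❓❓❓❓❓❓❓❓❓❓❓
❓❓❓❓❓⬜⬜⬜⬛⬛⬛⬛⬛⬛
❓❓❓❓❓⬜⬜⬜⬜⬜⬜⬜⬜⬜
❓❓❓❓❓⬜⬜⬜⬜⬜⬜⬜⬜⬜
❓❓❓❓❓🚪⬜🔴⬛⬛⬛⬛⬛⬛
❓❓❓❓❓⬜⬛⬛⬛⬛⬛⬛⬛⬛
❓❓❓❓❓⬜⬛⬛⬛⬛❓❓❓❓
❓❓❓❓❓❓❓❓❓❓❓❓❓❓
❓❓❓❓❓❓❓❓❓❓❓❓❓❓
❓❓❓❓❓❓❓❓❓❓❓❓❓❓
❓❓❓❓❓❓❓❓❓❓❓❓❓❓

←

❓❓❓❓❓❓❓❓❓❓❓❓❓❓
❓❓❓❓❓❓❓❓❓❓❓❓❓❓
❓❓❓❓❓❓❓❓❓❓❓❓❓❓
❓❓❓❓❓❓❓❓❓❓❓❓❓❓
❓❓❓❓❓❓⬜⬜⬜⬛⬛⬛⬛⬛
❓❓❓❓❓⬜⬜⬜⬜⬜⬜⬜⬜⬜
❓❓❓❓❓⬜⬜⬜⬜⬜⬜⬜⬜⬜
❓❓❓❓❓⬜🚪🔴⬜⬛⬛⬛⬛⬛
❓❓❓❓❓⬛⬜⬛⬛⬛⬛⬛⬛⬛
❓❓❓❓❓⬛⬜⬛⬛⬛⬛❓❓❓
❓❓❓❓❓❓❓❓❓❓❓❓❓❓
❓❓❓❓❓❓❓❓❓❓❓❓❓❓
❓❓❓❓❓❓❓❓❓❓❓❓❓❓
❓❓❓❓❓❓❓❓❓❓❓❓❓❓

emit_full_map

❓⬜⬜⬜⬛⬛⬛⬛⬛⬛⬛⬛⬛⬛⬜
⬜⬜⬜⬜⬜⬜⬜⬜⬜⬜⬜⬜⬜⬜⬜
⬜⬜⬜⬜⬜⬜⬜⬜⬜⬜⬜⬜⬜⬛⬜
⬜🚪🔴⬜⬛⬛⬛⬛⬛⬛⬛⬛⬜⬛⬛
⬛⬜⬛⬛⬛⬛⬛⬛⬛⬛⬛⬛⬜⬛⬛
⬛⬜⬛⬛⬛⬛❓❓❓❓⬛⬛⬜⬛⬛
❓❓❓❓❓❓❓❓❓❓⬛⬛⬜⬛⬛
❓❓❓❓❓❓❓❓❓❓⬛⬛⬜⬛⬛
❓❓❓❓❓❓❓❓❓❓⬛⬛⬜⬛⬛


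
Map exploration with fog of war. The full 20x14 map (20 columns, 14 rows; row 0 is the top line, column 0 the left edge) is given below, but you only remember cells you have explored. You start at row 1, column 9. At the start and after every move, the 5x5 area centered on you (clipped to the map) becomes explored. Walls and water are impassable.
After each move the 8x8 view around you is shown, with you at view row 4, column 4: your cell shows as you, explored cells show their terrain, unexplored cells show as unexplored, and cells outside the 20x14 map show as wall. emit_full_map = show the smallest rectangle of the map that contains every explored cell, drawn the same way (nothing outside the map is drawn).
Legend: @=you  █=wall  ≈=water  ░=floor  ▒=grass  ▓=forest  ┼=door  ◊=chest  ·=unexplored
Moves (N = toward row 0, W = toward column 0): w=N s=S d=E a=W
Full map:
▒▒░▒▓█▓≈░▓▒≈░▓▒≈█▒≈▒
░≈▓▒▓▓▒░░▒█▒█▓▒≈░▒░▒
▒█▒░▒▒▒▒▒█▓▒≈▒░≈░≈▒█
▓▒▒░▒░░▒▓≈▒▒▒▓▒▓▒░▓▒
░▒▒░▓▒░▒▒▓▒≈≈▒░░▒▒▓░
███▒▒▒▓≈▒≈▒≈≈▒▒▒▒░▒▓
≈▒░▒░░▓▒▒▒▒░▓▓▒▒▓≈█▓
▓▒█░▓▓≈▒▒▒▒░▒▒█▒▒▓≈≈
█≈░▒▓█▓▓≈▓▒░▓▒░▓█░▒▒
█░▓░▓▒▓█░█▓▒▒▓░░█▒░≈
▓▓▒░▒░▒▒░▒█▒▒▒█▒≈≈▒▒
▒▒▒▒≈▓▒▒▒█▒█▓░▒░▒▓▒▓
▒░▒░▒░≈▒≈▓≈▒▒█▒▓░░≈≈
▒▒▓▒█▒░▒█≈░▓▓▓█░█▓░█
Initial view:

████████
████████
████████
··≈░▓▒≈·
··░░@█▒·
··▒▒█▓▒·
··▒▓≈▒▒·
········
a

████████
████████
████████
··▓≈░▓▒≈
··▒░@▒█▒
··▒▒▒█▓▒
··░▒▓≈▒▒
········

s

████████
████████
··▓≈░▓▒≈
··▒░░▒█▒
··▒▒@█▓▒
··░▒▓≈▒▒
··░▒▒▓▒·
········

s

████████
··▓≈░▓▒≈
··▒░░▒█▒
··▒▒▒█▓▒
··░▒@≈▒▒
··░▒▒▓▒·
··▓≈▒≈▒·
········

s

··▓≈░▓▒≈
··▒░░▒█▒
··▒▒▒█▓▒
··░▒▓≈▒▒
··░▒@▓▒·
··▓≈▒≈▒·
··▓▒▒▒▒·
········

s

··▒░░▒█▒
··▒▒▒█▓▒
··░▒▓≈▒▒
··░▒▒▓▒·
··▓≈@≈▒·
··▓▒▒▒▒·
··≈▒▒▒▒·
········

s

··▒▒▒█▓▒
··░▒▓≈▒▒
··░▒▒▓▒·
··▓≈▒≈▒·
··▓▒@▒▒·
··≈▒▒▒▒·
··▓▓≈▓▒·
········

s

··░▒▓≈▒▒
··░▒▒▓▒·
··▓≈▒≈▒·
··▓▒▒▒▒·
··≈▒@▒▒·
··▓▓≈▓▒·
··▓█░█▓·
········

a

···░▒▓≈▒
···░▒▒▓▒
··▒▓≈▒≈▒
··░▓▒▒▒▒
··▓≈@▒▒▒
··█▓▓≈▓▒
··▒▓█░█▓
········

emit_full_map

·▓≈░▓▒≈
·▒░░▒█▒
·▒▒▒█▓▒
·░▒▓≈▒▒
·░▒▒▓▒·
▒▓≈▒≈▒·
░▓▒▒▒▒·
▓≈@▒▒▒·
█▓▓≈▓▒·
▒▓█░█▓·

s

···░▒▒▓▒
··▒▓≈▒≈▒
··░▓▒▒▒▒
··▓≈▒▒▒▒
··█▓@≈▓▒
··▒▓█░█▓
··░▒▒░▒·
········

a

····░▒▒▓
···▒▓≈▒≈
··░░▓▒▒▒
··▓▓≈▒▒▒
··▓█@▓≈▓
··▓▒▓█░█
··▒░▒▒░▒
········

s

···▒▓≈▒≈
··░░▓▒▒▒
··▓▓≈▒▒▒
··▓█▓▓≈▓
··▓▒@█░█
··▒░▒▒░▒
··≈▓▒▒▒·
········

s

··░░▓▒▒▒
··▓▓≈▒▒▒
··▓█▓▓≈▓
··▓▒▓█░█
··▒░@▒░▒
··≈▓▒▒▒·
··▒░≈▒≈·
········

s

··▓▓≈▒▒▒
··▓█▓▓≈▓
··▓▒▓█░█
··▒░▒▒░▒
··≈▓@▒▒·
··▒░≈▒≈·
··█▒░▒█·
████████

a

···▓▓≈▒▒
···▓█▓▓≈
··░▓▒▓█░
··░▒░▒▒░
··▒≈@▒▒▒
··░▒░≈▒≈
··▒█▒░▒█
████████

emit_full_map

···▓≈░▓▒≈
···▒░░▒█▒
···▒▒▒█▓▒
···░▒▓≈▒▒
···░▒▒▓▒·
··▒▓≈▒≈▒·
·░░▓▒▒▒▒·
·▓▓≈▒▒▒▒·
·▓█▓▓≈▓▒·
░▓▒▓█░█▓·
░▒░▒▒░▒··
▒≈@▒▒▒···
░▒░≈▒≈···
▒█▒░▒█···


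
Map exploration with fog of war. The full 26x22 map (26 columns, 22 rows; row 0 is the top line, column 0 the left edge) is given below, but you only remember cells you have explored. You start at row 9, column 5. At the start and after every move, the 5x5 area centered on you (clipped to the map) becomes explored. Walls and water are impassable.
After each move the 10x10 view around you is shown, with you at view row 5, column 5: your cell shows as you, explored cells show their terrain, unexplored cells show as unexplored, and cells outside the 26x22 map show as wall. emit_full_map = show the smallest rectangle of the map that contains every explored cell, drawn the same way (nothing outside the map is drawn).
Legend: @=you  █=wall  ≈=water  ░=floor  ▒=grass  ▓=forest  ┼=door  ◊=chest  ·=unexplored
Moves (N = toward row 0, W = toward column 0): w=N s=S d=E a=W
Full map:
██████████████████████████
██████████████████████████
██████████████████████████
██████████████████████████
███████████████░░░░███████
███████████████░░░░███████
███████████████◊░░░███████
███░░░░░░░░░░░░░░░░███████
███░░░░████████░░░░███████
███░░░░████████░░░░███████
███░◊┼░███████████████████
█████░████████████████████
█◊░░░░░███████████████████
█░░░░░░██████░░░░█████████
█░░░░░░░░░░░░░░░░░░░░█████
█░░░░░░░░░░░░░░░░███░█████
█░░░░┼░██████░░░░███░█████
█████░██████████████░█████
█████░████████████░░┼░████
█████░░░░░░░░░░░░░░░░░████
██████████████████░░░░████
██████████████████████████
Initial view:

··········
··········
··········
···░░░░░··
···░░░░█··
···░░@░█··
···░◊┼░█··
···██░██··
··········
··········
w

··········
··········
··········
···█████··
···░░░░░··
···░░@░█··
···░░░░█··
···░◊┼░█··
···██░██··
··········

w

··········
··········
··········
···█████··
···█████··
···░░@░░··
···░░░░█··
···░░░░█··
···░◊┼░█··
···██░██··

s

··········
··········
···█████··
···█████··
···░░░░░··
···░░@░█··
···░░░░█··
···░◊┼░█··
···██░██··
··········

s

··········
···█████··
···█████··
···░░░░░··
···░░░░█··
···░░@░█··
···░◊┼░█··
···██░██··
··········
··········

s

···█████··
···█████··
···░░░░░··
···░░░░█··
···░░░░█··
···░◊@░█··
···██░██··
···░░░░█··
··········
··········

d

··█████···
··█████···
··░░░░░···
··░░░░██··
··░░░░██··
··░◊┼@██··
··██░███··
··░░░░██··
··········
··········

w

··········
··█████···
··█████···
··░░░░░░··
··░░░░██··
··░░░@██··
··░◊┼░██··
··██░███··
··░░░░██··
··········

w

··········
··········
··█████···
··██████··
··░░░░░░··
··░░░@██··
··░░░░██··
··░◊┼░██··
··██░███··
··░░░░██··

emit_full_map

█████·
██████
░░░░░░
░░░@██
░░░░██
░◊┼░██
██░███
░░░░██

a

··········
··········
···█████··
···██████·
···░░░░░░·
···░░@░██·
···░░░░██·
···░◊┼░██·
···██░███·
···░░░░██·

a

█·········
█·········
█···█████·
█··███████
█··█░░░░░░
█··█░@░░██
█··█░░░░██
█··█░◊┼░██
█···██░███
█···░░░░██

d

··········
··········
···█████··
··███████·
··█░░░░░░·
··█░░@░██·
··█░░░░██·
··█░◊┼░██·
···██░███·
···░░░░██·

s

··········
···█████··
··███████·
··█░░░░░░·
··█░░░░██·
··█░░@░██·
··█░◊┼░██·
···██░███·
···░░░░██·
··········

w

··········
··········
···█████··
··███████·
··█░░░░░░·
··█░░@░██·
··█░░░░██·
··█░◊┼░██·
···██░███·
···░░░░██·

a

█·········
█·········
█···█████·
█··███████
█··█░░░░░░
█··█░@░░██
█··█░░░░██
█··█░◊┼░██
█···██░███
█···░░░░██

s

█·········
█···█████·
█··███████
█··█░░░░░░
█··█░░░░██
█··█░@░░██
█··█░◊┼░██
█··███░███
█···░░░░██
█·········

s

█···█████·
█··███████
█··█░░░░░░
█··█░░░░██
█··█░░░░██
█··█░@┼░██
█··███░███
█··░░░░░██
█·········
█·········

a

██···█████
██··██████
██··█░░░░░
██·██░░░░█
██·██░░░░█
██·██@◊┼░█
██·████░██
██·◊░░░░░█
██········
██········

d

█···█████·
█··███████
█··█░░░░░░
█·██░░░░██
█·██░░░░██
█·██░@┼░██
█·████░███
█·◊░░░░░██
█·········
█·········

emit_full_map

··█████·
·███████
·█░░░░░░
██░░░░██
██░░░░██
██░@┼░██
████░███
◊░░░░░██

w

█·········
█···█████·
█··███████
█··█░░░░░░
█·██░░░░██
█·██░@░░██
█·██░◊┼░██
█·████░███
█·◊░░░░░██
█·········

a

██········
██···█████
██··██████
██·██░░░░░
██·██░░░░█
██·██@░░░█
██·██░◊┼░█
██·████░██
██·◊░░░░░█
██········

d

█·········
█···█████·
█··███████
█·██░░░░░░
█·██░░░░██
█·██░@░░██
█·██░◊┼░██
█·████░███
█·◊░░░░░██
█·········

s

█···█████·
█··███████
█·██░░░░░░
█·██░░░░██
█·██░░░░██
█·██░@┼░██
█·████░███
█·◊░░░░░██
█·········
█·········

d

···█████··
··███████·
·██░░░░░░·
·██░░░░██·
·██░░░░██·
·██░◊@░██·
·████░███·
·◊░░░░░██·
··········
··········

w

··········
···█████··
··███████·
·██░░░░░░·
·██░░░░██·
·██░░@░██·
·██░◊┼░██·
·████░███·
·◊░░░░░██·
··········

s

···█████··
··███████·
·██░░░░░░·
·██░░░░██·
·██░░░░██·
·██░◊@░██·
·████░███·
·◊░░░░░██·
··········
··········

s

··███████·
·██░░░░░░·
·██░░░░██·
·██░░░░██·
·██░◊┼░██·
·████@███·
·◊░░░░░██·
···░░░░█··
··········
··········

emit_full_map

··█████·
·███████
██░░░░░░
██░░░░██
██░░░░██
██░◊┼░██
████@███
◊░░░░░██
··░░░░█·

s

·██░░░░░░·
·██░░░░██·
·██░░░░██·
·██░◊┼░██·
·████░███·
·◊░░░@░██·
···░░░░█··
···░░░░░··
··········
··········

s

·██░░░░██·
·██░░░░██·
·██░◊┼░██·
·████░███·
·◊░░░░░██·
···░░@░█··
···░░░░░··
···░░░░░··
··········
··········

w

·██░░░░░░·
·██░░░░██·
·██░░░░██·
·██░◊┼░██·
·████░███·
·◊░░░@░██·
···░░░░█··
···░░░░░··
···░░░░░··
··········

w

··███████·
·██░░░░░░·
·██░░░░██·
·██░░░░██·
·██░◊┼░██·
·████@███·
·◊░░░░░██·
···░░░░█··
···░░░░░··
···░░░░░··

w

···█████··
··███████·
·██░░░░░░·
·██░░░░██·
·██░░░░██·
·██░◊@░██·
·████░███·
·◊░░░░░██·
···░░░░█··
···░░░░░··

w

··········
···█████··
··███████·
·██░░░░░░·
·██░░░░██·
·██░░@░██·
·██░◊┼░██·
·████░███·
·◊░░░░░██·
···░░░░█··

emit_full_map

··█████·
·███████
██░░░░░░
██░░░░██
██░░@░██
██░◊┼░██
████░███
◊░░░░░██
··░░░░█·
··░░░░░·
··░░░░░·

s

···█████··
··███████·
·██░░░░░░·
·██░░░░██·
·██░░░░██·
·██░◊@░██·
·████░███·
·◊░░░░░██·
···░░░░█··
···░░░░░··

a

█···█████·
█··███████
█·██░░░░░░
█·██░░░░██
█·██░░░░██
█·██░@┼░██
█·████░███
█·◊░░░░░██
█···░░░░█·
█···░░░░░·

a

██···█████
██··██████
██·██░░░░░
██·██░░░░█
██·██░░░░█
██·██@◊┼░█
██·████░██
██·◊░░░░░█
██···░░░░█
██···░░░░░

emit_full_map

··█████·
·███████
██░░░░░░
██░░░░██
██░░░░██
██@◊┼░██
████░███
◊░░░░░██
··░░░░█·
··░░░░░·
··░░░░░·


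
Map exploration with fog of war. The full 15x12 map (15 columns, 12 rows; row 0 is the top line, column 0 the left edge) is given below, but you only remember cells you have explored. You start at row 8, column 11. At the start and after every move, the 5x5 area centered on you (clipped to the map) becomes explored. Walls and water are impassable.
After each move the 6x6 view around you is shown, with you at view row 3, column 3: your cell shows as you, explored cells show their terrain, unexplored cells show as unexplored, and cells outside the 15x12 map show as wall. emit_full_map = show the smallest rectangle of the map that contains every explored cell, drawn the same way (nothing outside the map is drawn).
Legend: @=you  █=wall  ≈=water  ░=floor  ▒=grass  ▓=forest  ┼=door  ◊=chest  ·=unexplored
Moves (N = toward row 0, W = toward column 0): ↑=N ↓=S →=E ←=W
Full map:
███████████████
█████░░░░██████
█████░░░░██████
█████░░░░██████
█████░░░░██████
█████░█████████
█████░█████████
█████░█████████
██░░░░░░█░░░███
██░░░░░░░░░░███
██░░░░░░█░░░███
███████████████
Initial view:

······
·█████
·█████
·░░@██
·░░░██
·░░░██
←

······
·█████
·█████
·█░@░█
·░░░░█
·█░░░█

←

······
·█████
·█████
·░█@░░
·░░░░░
·░█░░░

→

······
██████
██████
░█░@░█
░░░░░█
░█░░░█

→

······
██████
██████
█░░@██
░░░░██
█░░░██

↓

██████
██████
█░░░██
░░░@██
█░░░██
·█████

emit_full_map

███████
███████
░█░░░██
░░░░@██
░█░░░██
··█████

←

██████
██████
░█░░░█
░░░@░█
░█░░░█
·█████

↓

██████
░█░░░█
░░░░░█
░█░@░█
·█████
██████

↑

██████
██████
░█░░░█
░░░@░█
░█░░░█
·█████

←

·█████
·█████
·░█░░░
·░░@░░
·░█░░░
·█████

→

██████
██████
░█░░░█
░░░@░█
░█░░░█
██████

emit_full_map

███████
███████
░█░░░██
░░░@░██
░█░░░██
███████


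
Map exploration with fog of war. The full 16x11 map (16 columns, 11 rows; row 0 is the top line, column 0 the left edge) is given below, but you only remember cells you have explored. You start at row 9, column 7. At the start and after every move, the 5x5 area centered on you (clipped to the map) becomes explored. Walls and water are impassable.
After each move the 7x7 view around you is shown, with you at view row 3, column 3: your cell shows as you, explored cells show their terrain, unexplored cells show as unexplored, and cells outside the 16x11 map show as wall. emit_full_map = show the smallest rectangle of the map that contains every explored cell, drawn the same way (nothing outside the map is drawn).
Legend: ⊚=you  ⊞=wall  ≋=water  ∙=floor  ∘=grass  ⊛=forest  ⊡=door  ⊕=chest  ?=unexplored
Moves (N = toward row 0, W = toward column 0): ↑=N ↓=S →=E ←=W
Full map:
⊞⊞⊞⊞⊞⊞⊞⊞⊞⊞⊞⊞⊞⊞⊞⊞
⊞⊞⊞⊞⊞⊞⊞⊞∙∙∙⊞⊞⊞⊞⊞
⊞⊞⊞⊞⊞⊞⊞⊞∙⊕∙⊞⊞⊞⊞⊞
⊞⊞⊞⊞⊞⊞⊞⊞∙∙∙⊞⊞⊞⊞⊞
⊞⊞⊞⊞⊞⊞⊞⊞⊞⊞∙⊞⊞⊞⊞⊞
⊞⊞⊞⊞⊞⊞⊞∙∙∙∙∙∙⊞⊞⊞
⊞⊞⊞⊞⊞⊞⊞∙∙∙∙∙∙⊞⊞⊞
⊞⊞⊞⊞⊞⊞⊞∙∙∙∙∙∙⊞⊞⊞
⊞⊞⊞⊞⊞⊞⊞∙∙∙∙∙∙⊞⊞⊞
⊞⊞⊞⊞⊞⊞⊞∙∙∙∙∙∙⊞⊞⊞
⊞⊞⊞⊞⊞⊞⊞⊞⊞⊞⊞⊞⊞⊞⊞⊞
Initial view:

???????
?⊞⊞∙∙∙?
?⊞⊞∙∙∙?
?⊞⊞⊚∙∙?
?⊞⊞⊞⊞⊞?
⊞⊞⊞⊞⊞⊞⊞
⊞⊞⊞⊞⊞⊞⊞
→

???????
⊞⊞∙∙∙∙?
⊞⊞∙∙∙∙?
⊞⊞∙⊚∙∙?
⊞⊞⊞⊞⊞⊞?
⊞⊞⊞⊞⊞⊞⊞
⊞⊞⊞⊞⊞⊞⊞

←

???????
?⊞⊞∙∙∙∙
?⊞⊞∙∙∙∙
?⊞⊞⊚∙∙∙
?⊞⊞⊞⊞⊞⊞
⊞⊞⊞⊞⊞⊞⊞
⊞⊞⊞⊞⊞⊞⊞

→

???????
⊞⊞∙∙∙∙?
⊞⊞∙∙∙∙?
⊞⊞∙⊚∙∙?
⊞⊞⊞⊞⊞⊞?
⊞⊞⊞⊞⊞⊞⊞
⊞⊞⊞⊞⊞⊞⊞

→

???????
⊞∙∙∙∙∙?
⊞∙∙∙∙∙?
⊞∙∙⊚∙∙?
⊞⊞⊞⊞⊞⊞?
⊞⊞⊞⊞⊞⊞⊞
⊞⊞⊞⊞⊞⊞⊞

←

???????
⊞⊞∙∙∙∙∙
⊞⊞∙∙∙∙∙
⊞⊞∙⊚∙∙∙
⊞⊞⊞⊞⊞⊞⊞
⊞⊞⊞⊞⊞⊞⊞
⊞⊞⊞⊞⊞⊞⊞

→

???????
⊞∙∙∙∙∙?
⊞∙∙∙∙∙?
⊞∙∙⊚∙∙?
⊞⊞⊞⊞⊞⊞?
⊞⊞⊞⊞⊞⊞⊞
⊞⊞⊞⊞⊞⊞⊞

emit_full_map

⊞⊞∙∙∙∙∙
⊞⊞∙∙∙∙∙
⊞⊞∙∙⊚∙∙
⊞⊞⊞⊞⊞⊞⊞

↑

???????
?∙∙∙∙∙?
⊞∙∙∙∙∙?
⊞∙∙⊚∙∙?
⊞∙∙∙∙∙?
⊞⊞⊞⊞⊞⊞?
⊞⊞⊞⊞⊞⊞⊞

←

???????
?⊞∙∙∙∙∙
⊞⊞∙∙∙∙∙
⊞⊞∙⊚∙∙∙
⊞⊞∙∙∙∙∙
⊞⊞⊞⊞⊞⊞⊞
⊞⊞⊞⊞⊞⊞⊞

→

???????
⊞∙∙∙∙∙?
⊞∙∙∙∙∙?
⊞∙∙⊚∙∙?
⊞∙∙∙∙∙?
⊞⊞⊞⊞⊞⊞?
⊞⊞⊞⊞⊞⊞⊞

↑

???????
?∙∙∙∙∙?
⊞∙∙∙∙∙?
⊞∙∙⊚∙∙?
⊞∙∙∙∙∙?
⊞∙∙∙∙∙?
⊞⊞⊞⊞⊞⊞?

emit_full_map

??∙∙∙∙∙
?⊞∙∙∙∙∙
⊞⊞∙∙⊚∙∙
⊞⊞∙∙∙∙∙
⊞⊞∙∙∙∙∙
⊞⊞⊞⊞⊞⊞⊞
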